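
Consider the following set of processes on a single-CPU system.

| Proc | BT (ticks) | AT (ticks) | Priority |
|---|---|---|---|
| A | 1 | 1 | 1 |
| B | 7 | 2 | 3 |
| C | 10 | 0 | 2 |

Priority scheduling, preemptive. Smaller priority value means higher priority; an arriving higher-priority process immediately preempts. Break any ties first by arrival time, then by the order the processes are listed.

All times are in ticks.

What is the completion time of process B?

18

Schedule: | C 0-1 | A 1-2 | C 2-11 | B 11-18 |
Completion: A=2  B=18  C=11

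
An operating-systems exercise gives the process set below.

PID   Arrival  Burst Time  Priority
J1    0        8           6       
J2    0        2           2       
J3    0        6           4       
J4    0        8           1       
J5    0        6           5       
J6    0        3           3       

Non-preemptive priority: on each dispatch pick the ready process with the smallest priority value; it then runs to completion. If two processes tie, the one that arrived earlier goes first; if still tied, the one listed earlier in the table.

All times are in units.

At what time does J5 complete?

25

Schedule: | J4 0-8 | J2 8-10 | J6 10-13 | J3 13-19 | J5 19-25 | J1 25-33 |
Completion: J1=33  J2=10  J3=19  J4=8  J5=25  J6=13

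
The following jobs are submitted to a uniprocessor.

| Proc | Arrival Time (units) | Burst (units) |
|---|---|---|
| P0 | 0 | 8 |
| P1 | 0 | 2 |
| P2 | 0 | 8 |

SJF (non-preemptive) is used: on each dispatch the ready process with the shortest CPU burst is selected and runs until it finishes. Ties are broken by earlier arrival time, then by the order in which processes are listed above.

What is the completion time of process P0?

10

Gantt: | P1 0-2 | P0 2-10 | P2 10-18 |
Completion: P0=10  P1=2  P2=18
Turnaround (C−A): P0=10  P1=2  P2=18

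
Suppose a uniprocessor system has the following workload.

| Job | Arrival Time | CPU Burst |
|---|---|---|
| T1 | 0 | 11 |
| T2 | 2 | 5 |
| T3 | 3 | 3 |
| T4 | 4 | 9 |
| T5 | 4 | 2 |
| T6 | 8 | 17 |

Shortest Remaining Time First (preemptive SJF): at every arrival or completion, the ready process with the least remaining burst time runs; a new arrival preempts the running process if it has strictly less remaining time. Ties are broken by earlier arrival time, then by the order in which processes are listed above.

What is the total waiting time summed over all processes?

Schedule: | T1 0-2 | T2 2-3 | T3 3-6 | T5 6-8 | T2 8-12 | T1 12-21 | T4 21-30 | T6 30-47 |
Completion: T1=21  T2=12  T3=6  T4=30  T5=8  T6=47
Turnaround (C−A): T1=21  T2=10  T3=3  T4=26  T5=4  T6=39
Waiting = turnaround − burst: T1=10, T2=5, T3=0, T4=17, T5=2, T6=22
Total waiting = 10 + 5 + 0 + 17 + 2 + 22 = 56

56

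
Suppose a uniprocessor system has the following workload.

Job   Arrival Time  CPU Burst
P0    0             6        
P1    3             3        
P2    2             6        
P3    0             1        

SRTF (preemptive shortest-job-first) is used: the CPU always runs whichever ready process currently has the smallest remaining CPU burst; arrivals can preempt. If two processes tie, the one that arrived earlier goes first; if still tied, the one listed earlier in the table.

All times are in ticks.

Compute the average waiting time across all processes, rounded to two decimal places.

Schedule: | P3 0-1 | P0 1-3 | P1 3-6 | P0 6-10 | P2 10-16 |
Completion: P0=10  P1=6  P2=16  P3=1
Waiting times: P0=4, P1=0, P2=8, P3=0
Average waiting = (4+0+8+0) / 4 = 12/4 = 3.00

3.00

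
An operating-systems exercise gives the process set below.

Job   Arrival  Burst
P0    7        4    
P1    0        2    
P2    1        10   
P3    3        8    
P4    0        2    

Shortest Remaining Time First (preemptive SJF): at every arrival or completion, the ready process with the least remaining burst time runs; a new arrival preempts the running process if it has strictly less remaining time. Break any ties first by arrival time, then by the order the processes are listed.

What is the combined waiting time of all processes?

Timeline: | P1 0-2 | P4 2-4 | P3 4-7 | P0 7-11 | P3 11-16 | P2 16-26 |
Completion: P0=11  P1=2  P2=26  P3=16  P4=4
Waiting = turnaround − burst: P0=0, P1=0, P2=15, P3=5, P4=2
Total waiting = 0 + 0 + 15 + 5 + 2 = 22

22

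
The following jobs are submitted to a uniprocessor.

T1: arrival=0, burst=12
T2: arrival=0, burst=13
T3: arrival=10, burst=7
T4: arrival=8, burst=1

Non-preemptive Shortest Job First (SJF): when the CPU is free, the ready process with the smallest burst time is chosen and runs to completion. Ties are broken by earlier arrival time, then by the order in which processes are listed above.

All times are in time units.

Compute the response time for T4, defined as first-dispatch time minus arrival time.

Timeline: | T1 0-12 | T4 12-13 | T3 13-20 | T2 20-33 |
Completion: T1=12  T2=33  T3=20  T4=13
Turnaround (C−A): T1=12  T2=33  T3=10  T4=5
Response(T4) = first start − arrival = 12 − 8 = 4

4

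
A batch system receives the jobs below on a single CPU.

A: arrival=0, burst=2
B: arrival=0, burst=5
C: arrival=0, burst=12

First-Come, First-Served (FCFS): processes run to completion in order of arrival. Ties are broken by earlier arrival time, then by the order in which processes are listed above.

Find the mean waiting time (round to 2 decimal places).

3.00

Schedule: | A 0-2 | B 2-7 | C 7-19 |
Completion: A=2  B=7  C=19
Turnaround (C−A): A=2  B=7  C=19
Waiting times: A=0, B=2, C=7
Average waiting = (0+2+7) / 3 = 9/3 = 3.00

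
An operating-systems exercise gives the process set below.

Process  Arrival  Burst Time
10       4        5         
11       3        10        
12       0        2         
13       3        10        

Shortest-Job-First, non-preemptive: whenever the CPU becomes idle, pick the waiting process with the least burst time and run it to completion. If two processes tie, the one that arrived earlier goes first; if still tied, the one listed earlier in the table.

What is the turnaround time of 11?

10

Gantt: | 12 0-2 | idle 2-3 | 11 3-13 | 10 13-18 | 13 18-28 |
Completion: 10=18  11=13  12=2  13=28
Turnaround(11) = completion − arrival = 13 − 3 = 10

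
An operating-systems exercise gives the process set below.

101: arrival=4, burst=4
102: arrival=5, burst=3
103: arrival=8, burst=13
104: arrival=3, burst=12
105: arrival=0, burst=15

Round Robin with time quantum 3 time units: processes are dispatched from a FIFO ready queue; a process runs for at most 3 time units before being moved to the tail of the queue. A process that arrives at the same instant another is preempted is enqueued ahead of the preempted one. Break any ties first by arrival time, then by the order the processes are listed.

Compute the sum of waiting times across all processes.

100

Schedule: | 105 0-3 | 104 3-6 | 105 6-9 | 101 9-12 | 102 12-15 | 104 15-18 | 103 18-21 | 105 21-24 | 101 24-25 | 104 25-28 | 103 28-31 | 105 31-34 | 104 34-37 | 103 37-40 | 105 40-43 | 103 43-47 |
Completion: 101=25  102=15  103=47  104=37  105=43
Waiting = turnaround − burst: 101=17, 102=7, 103=26, 104=22, 105=28
Total waiting = 17 + 7 + 26 + 22 + 28 = 100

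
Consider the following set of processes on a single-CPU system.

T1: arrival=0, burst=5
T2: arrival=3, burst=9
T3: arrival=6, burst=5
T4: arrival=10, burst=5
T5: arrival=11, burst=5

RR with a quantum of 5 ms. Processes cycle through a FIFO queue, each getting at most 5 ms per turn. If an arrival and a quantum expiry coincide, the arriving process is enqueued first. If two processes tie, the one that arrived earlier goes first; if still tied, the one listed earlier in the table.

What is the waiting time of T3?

4

Schedule: | T1 0-5 | T2 5-10 | T3 10-15 | T4 15-20 | T2 20-24 | T5 24-29 |
Completion: T1=5  T2=24  T3=15  T4=20  T5=29
Turnaround (C−A): T1=5  T2=21  T3=9  T4=10  T5=18
Waiting(T3) = turnaround − burst = 9 − 5 = 4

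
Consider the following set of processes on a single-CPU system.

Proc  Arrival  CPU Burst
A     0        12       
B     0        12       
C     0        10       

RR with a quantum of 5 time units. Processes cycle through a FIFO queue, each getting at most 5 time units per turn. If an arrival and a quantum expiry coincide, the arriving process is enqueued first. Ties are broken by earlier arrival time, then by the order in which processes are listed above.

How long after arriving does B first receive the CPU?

5

Gantt: | A 0-5 | B 5-10 | C 10-15 | A 15-20 | B 20-25 | C 25-30 | A 30-32 | B 32-34 |
Completion: A=32  B=34  C=30
Turnaround (C−A): A=32  B=34  C=30
Response(B) = first start − arrival = 5 − 0 = 5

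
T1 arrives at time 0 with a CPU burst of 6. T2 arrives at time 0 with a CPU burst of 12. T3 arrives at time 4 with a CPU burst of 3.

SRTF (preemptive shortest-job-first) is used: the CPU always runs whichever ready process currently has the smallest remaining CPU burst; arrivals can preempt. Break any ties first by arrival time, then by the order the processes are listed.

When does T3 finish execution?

9

Schedule: | T1 0-6 | T3 6-9 | T2 9-21 |
Completion: T1=6  T2=21  T3=9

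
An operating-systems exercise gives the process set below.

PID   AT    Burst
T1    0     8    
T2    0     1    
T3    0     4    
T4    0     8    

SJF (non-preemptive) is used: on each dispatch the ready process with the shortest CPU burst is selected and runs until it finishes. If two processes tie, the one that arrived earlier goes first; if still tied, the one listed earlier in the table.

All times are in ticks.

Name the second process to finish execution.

T3

Schedule: | T2 0-1 | T3 1-5 | T1 5-13 | T4 13-21 |
Completion: T1=13  T2=1  T3=5  T4=21
Finish order: T2 → T3 → T1 → T4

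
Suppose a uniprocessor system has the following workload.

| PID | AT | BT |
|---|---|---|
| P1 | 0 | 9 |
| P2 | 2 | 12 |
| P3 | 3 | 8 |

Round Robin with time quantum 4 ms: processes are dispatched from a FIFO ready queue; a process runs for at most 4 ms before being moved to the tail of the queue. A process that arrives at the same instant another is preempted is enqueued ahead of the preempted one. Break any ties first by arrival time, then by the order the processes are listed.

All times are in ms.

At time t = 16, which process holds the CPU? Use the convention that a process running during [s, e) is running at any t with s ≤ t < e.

P2

Schedule: | P1 0-4 | P2 4-8 | P3 8-12 | P1 12-16 | P2 16-20 | P3 20-24 | P1 24-25 | P2 25-29 |
Completion: P1=25  P2=29  P3=24
Turnaround (C−A): P1=25  P2=27  P3=21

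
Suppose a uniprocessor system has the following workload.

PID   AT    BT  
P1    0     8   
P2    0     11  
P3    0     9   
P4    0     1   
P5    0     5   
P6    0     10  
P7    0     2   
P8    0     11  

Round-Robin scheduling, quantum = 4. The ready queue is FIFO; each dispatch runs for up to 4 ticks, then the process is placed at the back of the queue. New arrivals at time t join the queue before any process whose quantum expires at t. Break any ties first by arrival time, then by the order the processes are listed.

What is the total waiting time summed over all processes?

264

Timeline: | P1 0-4 | P2 4-8 | P3 8-12 | P4 12-13 | P5 13-17 | P6 17-21 | P7 21-23 | P8 23-27 | P1 27-31 | P2 31-35 | P3 35-39 | P5 39-40 | P6 40-44 | P8 44-48 | P2 48-51 | P3 51-52 | P6 52-54 | P8 54-57 |
Completion: P1=31  P2=51  P3=52  P4=13  P5=40  P6=54  P7=23  P8=57
Turnaround (C−A): P1=31  P2=51  P3=52  P4=13  P5=40  P6=54  P7=23  P8=57
Waiting = turnaround − burst: P1=23, P2=40, P3=43, P4=12, P5=35, P6=44, P7=21, P8=46
Total waiting = 23 + 40 + 43 + 12 + 35 + 44 + 21 + 46 = 264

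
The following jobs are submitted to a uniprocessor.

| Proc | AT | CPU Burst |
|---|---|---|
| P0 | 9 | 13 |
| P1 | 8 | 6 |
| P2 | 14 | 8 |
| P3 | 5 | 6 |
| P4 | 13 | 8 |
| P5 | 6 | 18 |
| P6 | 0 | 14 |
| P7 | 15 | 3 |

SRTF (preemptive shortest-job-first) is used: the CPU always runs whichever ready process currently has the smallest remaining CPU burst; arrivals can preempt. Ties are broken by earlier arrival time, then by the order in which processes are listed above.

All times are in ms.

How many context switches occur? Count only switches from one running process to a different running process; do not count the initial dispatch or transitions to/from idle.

Schedule: | P6 0-5 | P3 5-11 | P1 11-17 | P7 17-20 | P4 20-28 | P2 28-36 | P6 36-45 | P0 45-58 | P5 58-76 |
Completion: P0=58  P1=17  P2=36  P3=11  P4=28  P5=76  P6=45  P7=20
Turnaround (C−A): P0=49  P1=9  P2=22  P3=6  P4=15  P5=70  P6=45  P7=5

8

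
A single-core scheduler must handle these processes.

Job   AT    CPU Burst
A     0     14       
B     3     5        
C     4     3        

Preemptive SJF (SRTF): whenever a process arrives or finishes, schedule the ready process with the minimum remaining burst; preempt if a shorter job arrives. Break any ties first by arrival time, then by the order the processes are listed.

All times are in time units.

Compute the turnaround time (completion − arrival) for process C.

3

Timeline: | A 0-3 | B 3-4 | C 4-7 | B 7-11 | A 11-22 |
Completion: A=22  B=11  C=7
Turnaround (C−A): A=22  B=8  C=3
Turnaround(C) = completion − arrival = 7 − 4 = 3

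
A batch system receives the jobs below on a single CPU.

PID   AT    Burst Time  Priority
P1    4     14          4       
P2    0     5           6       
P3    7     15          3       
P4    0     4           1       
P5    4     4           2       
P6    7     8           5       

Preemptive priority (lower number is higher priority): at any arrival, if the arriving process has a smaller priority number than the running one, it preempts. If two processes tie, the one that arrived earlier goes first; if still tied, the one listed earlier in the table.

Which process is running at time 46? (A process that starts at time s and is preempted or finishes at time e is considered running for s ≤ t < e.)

P2

Gantt: | P4 0-4 | P5 4-8 | P3 8-23 | P1 23-37 | P6 37-45 | P2 45-50 |
Completion: P1=37  P2=50  P3=23  P4=4  P5=8  P6=45
Turnaround (C−A): P1=33  P2=50  P3=16  P4=4  P5=4  P6=38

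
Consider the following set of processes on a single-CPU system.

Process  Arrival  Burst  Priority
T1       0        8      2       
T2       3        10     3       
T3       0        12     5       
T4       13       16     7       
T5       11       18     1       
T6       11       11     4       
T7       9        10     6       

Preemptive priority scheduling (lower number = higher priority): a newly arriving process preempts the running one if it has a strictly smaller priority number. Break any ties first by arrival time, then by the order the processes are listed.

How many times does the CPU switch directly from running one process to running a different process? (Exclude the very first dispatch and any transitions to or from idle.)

Gantt: | T1 0-8 | T2 8-11 | T5 11-29 | T2 29-36 | T6 36-47 | T3 47-59 | T7 59-69 | T4 69-85 |
Completion: T1=8  T2=36  T3=59  T4=85  T5=29  T6=47  T7=69

7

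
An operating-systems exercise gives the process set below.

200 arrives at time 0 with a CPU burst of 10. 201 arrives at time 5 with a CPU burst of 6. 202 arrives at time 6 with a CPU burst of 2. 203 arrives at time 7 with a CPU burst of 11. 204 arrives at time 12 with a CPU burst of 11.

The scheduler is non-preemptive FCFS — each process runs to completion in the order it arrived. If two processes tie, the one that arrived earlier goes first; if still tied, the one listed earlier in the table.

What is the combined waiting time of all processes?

43

Timeline: | 200 0-10 | 201 10-16 | 202 16-18 | 203 18-29 | 204 29-40 |
Completion: 200=10  201=16  202=18  203=29  204=40
Waiting = turnaround − burst: 200=0, 201=5, 202=10, 203=11, 204=17
Total waiting = 0 + 5 + 10 + 11 + 17 = 43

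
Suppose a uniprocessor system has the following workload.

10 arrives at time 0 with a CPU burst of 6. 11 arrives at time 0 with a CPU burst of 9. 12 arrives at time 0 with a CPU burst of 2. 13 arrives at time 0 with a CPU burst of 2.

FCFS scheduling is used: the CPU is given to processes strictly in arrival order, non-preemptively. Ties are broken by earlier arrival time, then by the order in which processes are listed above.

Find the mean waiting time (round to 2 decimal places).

Timeline: | 10 0-6 | 11 6-15 | 12 15-17 | 13 17-19 |
Completion: 10=6  11=15  12=17  13=19
Turnaround (C−A): 10=6  11=15  12=17  13=19
Waiting times: 10=0, 11=6, 12=15, 13=17
Average waiting = (0+6+15+17) / 4 = 38/4 = 9.50

9.50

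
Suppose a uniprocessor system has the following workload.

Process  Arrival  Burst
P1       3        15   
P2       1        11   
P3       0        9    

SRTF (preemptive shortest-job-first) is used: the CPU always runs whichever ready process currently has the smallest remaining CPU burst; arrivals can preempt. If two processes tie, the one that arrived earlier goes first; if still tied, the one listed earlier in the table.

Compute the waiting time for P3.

0

Gantt: | P3 0-9 | P2 9-20 | P1 20-35 |
Completion: P1=35  P2=20  P3=9
Waiting(P3) = turnaround − burst = 9 − 9 = 0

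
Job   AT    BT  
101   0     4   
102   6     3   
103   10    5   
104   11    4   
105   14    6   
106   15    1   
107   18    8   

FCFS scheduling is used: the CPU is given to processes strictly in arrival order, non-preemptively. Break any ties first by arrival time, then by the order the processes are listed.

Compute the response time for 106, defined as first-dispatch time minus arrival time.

10

Timeline: | 101 0-4 | idle 4-6 | 102 6-9 | idle 9-10 | 103 10-15 | 104 15-19 | 105 19-25 | 106 25-26 | 107 26-34 |
Completion: 101=4  102=9  103=15  104=19  105=25  106=26  107=34
Turnaround (C−A): 101=4  102=3  103=5  104=8  105=11  106=11  107=16
Response(106) = first start − arrival = 25 − 15 = 10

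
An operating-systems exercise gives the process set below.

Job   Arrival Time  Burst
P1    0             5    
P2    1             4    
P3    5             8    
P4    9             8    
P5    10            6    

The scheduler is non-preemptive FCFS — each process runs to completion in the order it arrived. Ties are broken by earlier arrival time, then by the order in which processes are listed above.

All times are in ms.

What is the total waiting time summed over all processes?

31

Timeline: | P1 0-5 | P2 5-9 | P3 9-17 | P4 17-25 | P5 25-31 |
Completion: P1=5  P2=9  P3=17  P4=25  P5=31
Waiting = turnaround − burst: P1=0, P2=4, P3=4, P4=8, P5=15
Total waiting = 0 + 4 + 4 + 8 + 15 = 31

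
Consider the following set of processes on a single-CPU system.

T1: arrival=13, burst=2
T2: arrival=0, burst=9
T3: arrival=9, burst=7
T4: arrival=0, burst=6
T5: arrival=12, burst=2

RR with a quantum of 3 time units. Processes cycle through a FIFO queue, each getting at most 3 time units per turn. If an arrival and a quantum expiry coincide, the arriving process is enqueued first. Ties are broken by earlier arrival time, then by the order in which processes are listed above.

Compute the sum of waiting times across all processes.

38

Timeline: | T2 0-3 | T4 3-6 | T2 6-9 | T4 9-12 | T3 12-15 | T2 15-18 | T5 18-20 | T1 20-22 | T3 22-26 |
Completion: T1=22  T2=18  T3=26  T4=12  T5=20
Turnaround (C−A): T1=9  T2=18  T3=17  T4=12  T5=8
Waiting = turnaround − burst: T1=7, T2=9, T3=10, T4=6, T5=6
Total waiting = 7 + 9 + 10 + 6 + 6 = 38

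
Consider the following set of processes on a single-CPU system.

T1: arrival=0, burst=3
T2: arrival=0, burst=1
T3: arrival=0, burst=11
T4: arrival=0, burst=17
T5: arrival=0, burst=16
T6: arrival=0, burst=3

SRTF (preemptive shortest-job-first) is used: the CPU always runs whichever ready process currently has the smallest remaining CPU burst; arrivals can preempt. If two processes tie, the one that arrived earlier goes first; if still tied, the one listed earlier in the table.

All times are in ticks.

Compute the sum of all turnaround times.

Timeline: | T2 0-1 | T1 1-4 | T6 4-7 | T3 7-18 | T5 18-34 | T4 34-51 |
Completion: T1=4  T2=1  T3=18  T4=51  T5=34  T6=7
Turnaround = completion − arrival: T1=4, T2=1, T3=18, T4=51, T5=34, T6=7
Total turnaround = 4 + 1 + 18 + 51 + 34 + 7 = 115

115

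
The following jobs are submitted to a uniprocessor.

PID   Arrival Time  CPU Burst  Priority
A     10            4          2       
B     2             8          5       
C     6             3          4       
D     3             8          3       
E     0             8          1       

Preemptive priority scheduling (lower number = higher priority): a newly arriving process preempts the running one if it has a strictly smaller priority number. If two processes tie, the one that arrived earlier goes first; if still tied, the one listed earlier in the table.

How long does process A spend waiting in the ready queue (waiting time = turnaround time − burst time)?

0

Schedule: | E 0-8 | D 8-10 | A 10-14 | D 14-20 | C 20-23 | B 23-31 |
Completion: A=14  B=31  C=23  D=20  E=8
Turnaround (C−A): A=4  B=29  C=17  D=17  E=8
Waiting(A) = turnaround − burst = 4 − 4 = 0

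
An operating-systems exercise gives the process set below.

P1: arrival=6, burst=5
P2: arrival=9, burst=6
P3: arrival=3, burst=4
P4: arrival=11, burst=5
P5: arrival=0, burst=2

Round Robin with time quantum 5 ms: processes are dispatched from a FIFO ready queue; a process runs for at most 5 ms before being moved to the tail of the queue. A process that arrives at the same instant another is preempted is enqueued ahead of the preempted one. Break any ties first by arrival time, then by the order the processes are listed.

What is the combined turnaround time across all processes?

Timeline: | P5 0-2 | idle 2-3 | P3 3-7 | P1 7-12 | P2 12-17 | P4 17-22 | P2 22-23 |
Completion: P1=12  P2=23  P3=7  P4=22  P5=2
Turnaround = completion − arrival: P1=6, P2=14, P3=4, P4=11, P5=2
Total turnaround = 6 + 14 + 4 + 11 + 2 = 37

37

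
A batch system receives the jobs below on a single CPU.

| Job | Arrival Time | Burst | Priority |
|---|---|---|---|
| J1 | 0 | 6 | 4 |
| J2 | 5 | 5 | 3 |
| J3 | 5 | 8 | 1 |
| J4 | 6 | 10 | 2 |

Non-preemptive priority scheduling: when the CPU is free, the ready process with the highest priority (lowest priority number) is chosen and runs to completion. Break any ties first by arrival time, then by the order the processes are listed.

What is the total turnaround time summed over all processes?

57

Schedule: | J1 0-6 | J3 6-14 | J4 14-24 | J2 24-29 |
Completion: J1=6  J2=29  J3=14  J4=24
Turnaround (C−A): J1=6  J2=24  J3=9  J4=18
Turnaround = completion − arrival: J1=6, J2=24, J3=9, J4=18
Total turnaround = 6 + 24 + 9 + 18 = 57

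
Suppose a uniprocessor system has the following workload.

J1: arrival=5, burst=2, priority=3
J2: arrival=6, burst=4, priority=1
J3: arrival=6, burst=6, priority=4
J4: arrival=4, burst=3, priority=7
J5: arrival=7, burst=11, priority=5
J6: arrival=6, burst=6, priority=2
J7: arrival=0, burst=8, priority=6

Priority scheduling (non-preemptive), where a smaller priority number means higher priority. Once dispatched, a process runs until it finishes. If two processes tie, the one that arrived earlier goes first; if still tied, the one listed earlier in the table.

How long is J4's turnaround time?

36

Schedule: | J7 0-8 | J2 8-12 | J6 12-18 | J1 18-20 | J3 20-26 | J5 26-37 | J4 37-40 |
Completion: J1=20  J2=12  J3=26  J4=40  J5=37  J6=18  J7=8
Turnaround (C−A): J1=15  J2=6  J3=20  J4=36  J5=30  J6=12  J7=8
Turnaround(J4) = completion − arrival = 40 − 4 = 36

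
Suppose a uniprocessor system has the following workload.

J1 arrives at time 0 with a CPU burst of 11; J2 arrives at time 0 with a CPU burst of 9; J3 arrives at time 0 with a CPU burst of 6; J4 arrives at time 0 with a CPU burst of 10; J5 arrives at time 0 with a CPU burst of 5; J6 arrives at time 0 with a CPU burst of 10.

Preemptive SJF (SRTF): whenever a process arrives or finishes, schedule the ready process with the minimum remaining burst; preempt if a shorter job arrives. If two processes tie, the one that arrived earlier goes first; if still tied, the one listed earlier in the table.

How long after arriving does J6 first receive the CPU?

30

Schedule: | J5 0-5 | J3 5-11 | J2 11-20 | J4 20-30 | J6 30-40 | J1 40-51 |
Completion: J1=51  J2=20  J3=11  J4=30  J5=5  J6=40
Turnaround (C−A): J1=51  J2=20  J3=11  J4=30  J5=5  J6=40
Response(J6) = first start − arrival = 30 − 0 = 30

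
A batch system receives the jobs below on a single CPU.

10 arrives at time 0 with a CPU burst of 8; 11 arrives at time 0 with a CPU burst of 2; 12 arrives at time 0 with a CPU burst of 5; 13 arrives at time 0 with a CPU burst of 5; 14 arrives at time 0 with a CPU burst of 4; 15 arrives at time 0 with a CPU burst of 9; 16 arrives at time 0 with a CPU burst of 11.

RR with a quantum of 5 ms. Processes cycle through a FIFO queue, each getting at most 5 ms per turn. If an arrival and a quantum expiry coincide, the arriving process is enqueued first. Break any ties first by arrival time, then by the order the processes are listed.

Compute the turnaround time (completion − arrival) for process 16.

44

Timeline: | 10 0-5 | 11 5-7 | 12 7-12 | 13 12-17 | 14 17-21 | 15 21-26 | 16 26-31 | 10 31-34 | 15 34-38 | 16 38-44 |
Completion: 10=34  11=7  12=12  13=17  14=21  15=38  16=44
Turnaround (C−A): 10=34  11=7  12=12  13=17  14=21  15=38  16=44
Turnaround(16) = completion − arrival = 44 − 0 = 44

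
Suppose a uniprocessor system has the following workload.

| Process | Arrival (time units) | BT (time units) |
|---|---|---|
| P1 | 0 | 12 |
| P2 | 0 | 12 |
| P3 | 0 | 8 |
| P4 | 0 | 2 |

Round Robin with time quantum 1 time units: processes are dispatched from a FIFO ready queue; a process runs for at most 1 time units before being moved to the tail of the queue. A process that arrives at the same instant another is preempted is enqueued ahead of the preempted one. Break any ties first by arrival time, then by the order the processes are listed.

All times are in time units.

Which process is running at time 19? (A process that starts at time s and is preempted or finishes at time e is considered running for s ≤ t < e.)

P3

Gantt: | P1 0-1 | P2 1-2 | P3 2-3 | P4 3-4 | P1 4-5 | P2 5-6 | P3 6-7 | P4 7-8 | P1 8-9 | P2 9-10 | P3 10-11 | P1 11-12 | P2 12-13 | P3 13-14 | P1 14-15 | P2 15-16 | P3 16-17 | P1 17-18 | P2 18-19 | P3 19-20 | P1 20-21 | P2 21-22 | P3 22-23 | P1 23-24 | P2 24-25 | P3 25-26 | P1 26-27 | P2 27-28 | P1 28-29 | P2 29-30 | P1 30-31 | P2 31-32 | P1 32-33 | P2 33-34 |
Completion: P1=33  P2=34  P3=26  P4=8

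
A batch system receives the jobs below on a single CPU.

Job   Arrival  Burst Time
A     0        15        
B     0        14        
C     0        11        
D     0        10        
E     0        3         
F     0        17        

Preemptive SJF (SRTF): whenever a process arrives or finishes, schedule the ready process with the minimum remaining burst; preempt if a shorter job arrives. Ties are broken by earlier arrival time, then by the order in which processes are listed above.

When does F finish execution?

70

Timeline: | E 0-3 | D 3-13 | C 13-24 | B 24-38 | A 38-53 | F 53-70 |
Completion: A=53  B=38  C=24  D=13  E=3  F=70
Turnaround (C−A): A=53  B=38  C=24  D=13  E=3  F=70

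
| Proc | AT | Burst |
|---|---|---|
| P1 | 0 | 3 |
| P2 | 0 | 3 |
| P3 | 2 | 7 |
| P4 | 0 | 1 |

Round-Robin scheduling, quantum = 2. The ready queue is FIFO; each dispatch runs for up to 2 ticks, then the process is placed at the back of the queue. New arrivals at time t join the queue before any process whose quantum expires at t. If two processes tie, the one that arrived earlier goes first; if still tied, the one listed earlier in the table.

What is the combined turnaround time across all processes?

Schedule: | P1 0-2 | P2 2-4 | P4 4-5 | P3 5-7 | P1 7-8 | P2 8-9 | P3 9-14 |
Completion: P1=8  P2=9  P3=14  P4=5
Turnaround = completion − arrival: P1=8, P2=9, P3=12, P4=5
Total turnaround = 8 + 9 + 12 + 5 = 34

34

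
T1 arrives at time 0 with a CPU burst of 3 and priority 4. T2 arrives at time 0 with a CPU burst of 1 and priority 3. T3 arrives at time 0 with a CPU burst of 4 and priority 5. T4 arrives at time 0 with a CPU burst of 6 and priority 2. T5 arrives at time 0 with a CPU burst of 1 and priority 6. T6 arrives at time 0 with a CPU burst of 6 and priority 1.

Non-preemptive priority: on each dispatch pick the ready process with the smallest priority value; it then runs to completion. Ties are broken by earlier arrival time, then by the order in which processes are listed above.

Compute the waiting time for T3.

Schedule: | T6 0-6 | T4 6-12 | T2 12-13 | T1 13-16 | T3 16-20 | T5 20-21 |
Completion: T1=16  T2=13  T3=20  T4=12  T5=21  T6=6
Waiting(T3) = turnaround − burst = 20 − 4 = 16

16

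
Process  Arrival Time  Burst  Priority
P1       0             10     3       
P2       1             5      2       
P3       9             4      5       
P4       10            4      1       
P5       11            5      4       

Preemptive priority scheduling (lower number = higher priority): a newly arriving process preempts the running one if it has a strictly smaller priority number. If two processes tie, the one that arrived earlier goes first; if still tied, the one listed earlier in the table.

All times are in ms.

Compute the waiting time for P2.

Timeline: | P1 0-1 | P2 1-6 | P1 6-10 | P4 10-14 | P1 14-19 | P5 19-24 | P3 24-28 |
Completion: P1=19  P2=6  P3=28  P4=14  P5=24
Turnaround (C−A): P1=19  P2=5  P3=19  P4=4  P5=13
Waiting(P2) = turnaround − burst = 5 − 5 = 0

0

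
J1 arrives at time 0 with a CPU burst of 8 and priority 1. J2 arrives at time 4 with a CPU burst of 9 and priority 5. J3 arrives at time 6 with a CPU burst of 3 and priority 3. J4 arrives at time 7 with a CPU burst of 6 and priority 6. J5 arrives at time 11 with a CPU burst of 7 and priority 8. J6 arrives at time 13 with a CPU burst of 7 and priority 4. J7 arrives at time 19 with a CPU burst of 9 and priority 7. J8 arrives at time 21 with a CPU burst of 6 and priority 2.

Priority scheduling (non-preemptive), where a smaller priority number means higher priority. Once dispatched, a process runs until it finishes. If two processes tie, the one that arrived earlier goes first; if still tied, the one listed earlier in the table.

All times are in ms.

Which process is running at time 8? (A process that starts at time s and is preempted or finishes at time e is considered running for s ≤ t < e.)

J3

Schedule: | J1 0-8 | J3 8-11 | J2 11-20 | J6 20-27 | J8 27-33 | J4 33-39 | J7 39-48 | J5 48-55 |
Completion: J1=8  J2=20  J3=11  J4=39  J5=55  J6=27  J7=48  J8=33
Turnaround (C−A): J1=8  J2=16  J3=5  J4=32  J5=44  J6=14  J7=29  J8=12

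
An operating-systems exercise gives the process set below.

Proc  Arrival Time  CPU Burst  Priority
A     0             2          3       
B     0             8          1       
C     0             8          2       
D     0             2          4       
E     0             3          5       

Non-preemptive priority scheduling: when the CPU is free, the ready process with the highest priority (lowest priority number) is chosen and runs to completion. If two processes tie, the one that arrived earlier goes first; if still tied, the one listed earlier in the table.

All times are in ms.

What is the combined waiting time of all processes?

Timeline: | B 0-8 | C 8-16 | A 16-18 | D 18-20 | E 20-23 |
Completion: A=18  B=8  C=16  D=20  E=23
Turnaround (C−A): A=18  B=8  C=16  D=20  E=23
Waiting = turnaround − burst: A=16, B=0, C=8, D=18, E=20
Total waiting = 16 + 0 + 8 + 18 + 20 = 62

62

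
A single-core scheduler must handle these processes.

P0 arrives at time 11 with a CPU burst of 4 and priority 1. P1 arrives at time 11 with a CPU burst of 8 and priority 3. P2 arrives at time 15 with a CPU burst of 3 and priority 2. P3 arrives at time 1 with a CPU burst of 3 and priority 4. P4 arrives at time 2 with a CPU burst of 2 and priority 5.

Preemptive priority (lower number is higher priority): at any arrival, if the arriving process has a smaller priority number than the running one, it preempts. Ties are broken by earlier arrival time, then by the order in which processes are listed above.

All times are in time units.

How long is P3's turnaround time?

3

Gantt: | idle 0-1 | P3 1-4 | P4 4-6 | idle 6-11 | P0 11-15 | P2 15-18 | P1 18-26 |
Completion: P0=15  P1=26  P2=18  P3=4  P4=6
Turnaround (C−A): P0=4  P1=15  P2=3  P3=3  P4=4
Turnaround(P3) = completion − arrival = 4 − 1 = 3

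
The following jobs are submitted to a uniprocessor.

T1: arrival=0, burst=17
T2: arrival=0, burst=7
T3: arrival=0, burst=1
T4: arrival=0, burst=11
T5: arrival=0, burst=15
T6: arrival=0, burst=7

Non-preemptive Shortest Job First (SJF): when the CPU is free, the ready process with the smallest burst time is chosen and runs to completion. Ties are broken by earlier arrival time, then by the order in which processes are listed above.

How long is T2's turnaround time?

Schedule: | T3 0-1 | T2 1-8 | T6 8-15 | T4 15-26 | T5 26-41 | T1 41-58 |
Completion: T1=58  T2=8  T3=1  T4=26  T5=41  T6=15
Turnaround (C−A): T1=58  T2=8  T3=1  T4=26  T5=41  T6=15
Turnaround(T2) = completion − arrival = 8 − 0 = 8

8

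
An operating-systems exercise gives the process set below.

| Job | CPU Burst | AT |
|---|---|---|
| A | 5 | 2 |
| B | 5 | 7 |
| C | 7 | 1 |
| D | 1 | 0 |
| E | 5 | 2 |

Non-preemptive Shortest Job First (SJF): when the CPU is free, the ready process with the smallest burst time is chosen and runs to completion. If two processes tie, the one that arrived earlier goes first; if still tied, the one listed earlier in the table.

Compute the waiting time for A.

Timeline: | D 0-1 | C 1-8 | A 8-13 | E 13-18 | B 18-23 |
Completion: A=13  B=23  C=8  D=1  E=18
Turnaround (C−A): A=11  B=16  C=7  D=1  E=16
Waiting(A) = turnaround − burst = 11 − 5 = 6

6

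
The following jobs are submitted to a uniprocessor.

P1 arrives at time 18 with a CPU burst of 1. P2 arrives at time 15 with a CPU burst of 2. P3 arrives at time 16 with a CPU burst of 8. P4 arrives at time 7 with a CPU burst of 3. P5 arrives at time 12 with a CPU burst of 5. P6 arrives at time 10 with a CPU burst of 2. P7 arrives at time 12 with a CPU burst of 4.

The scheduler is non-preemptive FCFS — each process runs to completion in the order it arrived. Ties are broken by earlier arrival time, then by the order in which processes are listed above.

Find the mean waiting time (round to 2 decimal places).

Schedule: | idle 0-7 | P4 7-10 | P6 10-12 | P5 12-17 | P7 17-21 | P2 21-23 | P3 23-31 | P1 31-32 |
Completion: P1=32  P2=23  P3=31  P4=10  P5=17  P6=12  P7=21
Waiting times: P1=13, P2=6, P3=7, P4=0, P5=0, P6=0, P7=5
Average waiting = (13+6+7+0+0+0+5) / 7 = 31/7 = 4.43

4.43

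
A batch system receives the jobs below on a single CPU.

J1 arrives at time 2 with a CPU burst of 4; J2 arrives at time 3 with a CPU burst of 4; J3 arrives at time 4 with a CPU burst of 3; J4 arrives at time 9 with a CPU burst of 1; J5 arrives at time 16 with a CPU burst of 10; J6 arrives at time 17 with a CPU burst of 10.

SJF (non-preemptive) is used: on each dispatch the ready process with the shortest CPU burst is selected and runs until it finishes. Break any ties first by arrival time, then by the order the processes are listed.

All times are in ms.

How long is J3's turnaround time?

5

Gantt: | idle 0-2 | J1 2-6 | J3 6-9 | J4 9-10 | J2 10-14 | idle 14-16 | J5 16-26 | J6 26-36 |
Completion: J1=6  J2=14  J3=9  J4=10  J5=26  J6=36
Turnaround(J3) = completion − arrival = 9 − 4 = 5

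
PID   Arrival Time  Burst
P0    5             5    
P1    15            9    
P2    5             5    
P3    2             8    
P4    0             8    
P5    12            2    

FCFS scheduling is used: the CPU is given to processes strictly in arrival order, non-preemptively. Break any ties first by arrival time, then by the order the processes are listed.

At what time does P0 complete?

21

Gantt: | P4 0-8 | P3 8-16 | P0 16-21 | P2 21-26 | P5 26-28 | P1 28-37 |
Completion: P0=21  P1=37  P2=26  P3=16  P4=8  P5=28
Turnaround (C−A): P0=16  P1=22  P2=21  P3=14  P4=8  P5=16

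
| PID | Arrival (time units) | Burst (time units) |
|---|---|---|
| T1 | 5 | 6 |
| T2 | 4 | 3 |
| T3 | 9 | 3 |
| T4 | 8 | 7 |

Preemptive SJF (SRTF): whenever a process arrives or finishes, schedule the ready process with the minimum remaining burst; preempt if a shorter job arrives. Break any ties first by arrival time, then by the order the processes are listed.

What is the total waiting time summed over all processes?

Timeline: | idle 0-4 | T2 4-7 | T1 7-9 | T3 9-12 | T1 12-16 | T4 16-23 |
Completion: T1=16  T2=7  T3=12  T4=23
Turnaround (C−A): T1=11  T2=3  T3=3  T4=15
Waiting = turnaround − burst: T1=5, T2=0, T3=0, T4=8
Total waiting = 5 + 0 + 0 + 8 = 13

13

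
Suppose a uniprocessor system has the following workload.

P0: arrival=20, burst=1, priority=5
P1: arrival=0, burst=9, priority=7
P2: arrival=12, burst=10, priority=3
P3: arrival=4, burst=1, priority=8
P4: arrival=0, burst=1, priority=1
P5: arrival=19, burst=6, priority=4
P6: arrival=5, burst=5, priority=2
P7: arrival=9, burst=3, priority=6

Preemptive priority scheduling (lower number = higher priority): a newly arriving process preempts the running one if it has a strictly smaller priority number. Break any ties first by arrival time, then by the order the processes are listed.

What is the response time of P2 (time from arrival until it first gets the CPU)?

0

Timeline: | P4 0-1 | P1 1-5 | P6 5-10 | P7 10-12 | P2 12-22 | P5 22-28 | P0 28-29 | P7 29-30 | P1 30-35 | P3 35-36 |
Completion: P0=29  P1=35  P2=22  P3=36  P4=1  P5=28  P6=10  P7=30
Turnaround (C−A): P0=9  P1=35  P2=10  P3=32  P4=1  P5=9  P6=5  P7=21
Response(P2) = first start − arrival = 12 − 12 = 0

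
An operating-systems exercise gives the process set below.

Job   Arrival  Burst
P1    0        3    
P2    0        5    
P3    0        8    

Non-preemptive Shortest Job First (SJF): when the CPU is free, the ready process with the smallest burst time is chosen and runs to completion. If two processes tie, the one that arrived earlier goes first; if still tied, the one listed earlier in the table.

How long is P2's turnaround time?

8

Gantt: | P1 0-3 | P2 3-8 | P3 8-16 |
Completion: P1=3  P2=8  P3=16
Turnaround (C−A): P1=3  P2=8  P3=16
Turnaround(P2) = completion − arrival = 8 − 0 = 8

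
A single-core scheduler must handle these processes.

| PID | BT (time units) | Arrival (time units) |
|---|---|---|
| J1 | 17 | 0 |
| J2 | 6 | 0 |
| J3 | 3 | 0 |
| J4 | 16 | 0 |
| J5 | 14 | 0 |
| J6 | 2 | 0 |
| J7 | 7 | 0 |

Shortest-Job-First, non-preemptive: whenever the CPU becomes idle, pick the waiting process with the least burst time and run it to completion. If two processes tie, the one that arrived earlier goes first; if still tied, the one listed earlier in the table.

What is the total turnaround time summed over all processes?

Gantt: | J6 0-2 | J3 2-5 | J2 5-11 | J7 11-18 | J5 18-32 | J4 32-48 | J1 48-65 |
Completion: J1=65  J2=11  J3=5  J4=48  J5=32  J6=2  J7=18
Turnaround (C−A): J1=65  J2=11  J3=5  J4=48  J5=32  J6=2  J7=18
Turnaround = completion − arrival: J1=65, J2=11, J3=5, J4=48, J5=32, J6=2, J7=18
Total turnaround = 65 + 11 + 5 + 48 + 32 + 2 + 18 = 181

181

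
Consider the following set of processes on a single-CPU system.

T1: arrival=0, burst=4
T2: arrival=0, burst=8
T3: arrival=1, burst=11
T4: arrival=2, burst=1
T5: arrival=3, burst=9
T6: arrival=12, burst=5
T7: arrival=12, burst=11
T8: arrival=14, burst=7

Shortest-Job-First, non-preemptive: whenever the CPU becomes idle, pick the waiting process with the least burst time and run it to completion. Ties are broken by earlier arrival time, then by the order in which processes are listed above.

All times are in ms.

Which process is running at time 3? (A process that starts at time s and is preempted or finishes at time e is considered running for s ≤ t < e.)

Timeline: | T1 0-4 | T4 4-5 | T2 5-13 | T6 13-18 | T8 18-25 | T5 25-34 | T3 34-45 | T7 45-56 |
Completion: T1=4  T2=13  T3=45  T4=5  T5=34  T6=18  T7=56  T8=25

T1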